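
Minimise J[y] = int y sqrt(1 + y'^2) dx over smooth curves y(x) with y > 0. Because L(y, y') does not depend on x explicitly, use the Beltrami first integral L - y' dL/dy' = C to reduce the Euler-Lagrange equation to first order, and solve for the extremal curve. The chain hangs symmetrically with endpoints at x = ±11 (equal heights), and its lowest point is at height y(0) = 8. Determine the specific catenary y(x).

The Lagrangian L(y, y') = y sqrt(1 + y'^2) has no explicit x dependence, so the Beltrami identity applies:
    L − y' ∂L/∂y' = C.
Compute ∂L/∂y' = y · y' / sqrt(1 + y'^2). Then
    L − y' ∂L/∂y'
    = y sqrt(1 + y'^2) − y · y'^2 / sqrt(1 + y'^2)
    = y (1 + y'^2 − y'^2) / sqrt(1 + y'^2)
    = y / sqrt(1 + y'^2) = C.
Squaring gives y^2 = C^2 (1 + y'^2), i.e.
    y'^2 = y^2 / C^2 − 1.
Separating variables,
    dy / sqrt(y^2 − C^2) = dx / C,
and integrating gives arccosh(y / C) = (x − a)/C, so
    y(x) = C cosh((x − a)/C),
the catenary. The constants C and a are fixed by the two endpoint conditions (and, for the hanging-chain problem, the length constraint selects C).
Now fit the given data. The endpoints x = ±11 are symmetric at equal height, so the catenary is even about its minimum: a = 0 and y(x) = C cosh(x/C). The lowest point is y(0) = C cosh(0) = C, and we are told y(0) = 8, so C = 8. Therefore
    y(x) = 8 cosh(x/8),
and at the endpoints
    y(±11) = 8 cosh(11/8).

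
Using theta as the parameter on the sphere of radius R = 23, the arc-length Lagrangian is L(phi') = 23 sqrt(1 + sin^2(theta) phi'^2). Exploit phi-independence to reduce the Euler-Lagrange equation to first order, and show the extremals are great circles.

On the sphere of radius R = 23 with spherical coordinates (θ, φ), the induced metric is
    ds^2 = 529(dθ^2 + sin^2(θ) dφ^2).
Parameterise by θ; the arc-length functional is
    J[φ] = ∫ 23 sqrt(1 + sin^2(θ) (dφ/dθ)^2) dθ,
so L = 23 sqrt(1 + sin^2(θ) φ'^2). Compute
    ∂L/∂φ = 0  (L has no explicit φ dependence),
    ∂L/∂φ' = 23 sin^2(θ) φ' / sqrt(1 + sin^2(θ) φ'^2).
Since ∂L/∂φ = 0, the Euler-Lagrange equation
    d/dθ(∂L/∂φ') − ∂L/∂φ = 0
reduces to d/dθ(∂L/∂φ') = 0, i.e. the momentum conjugate to φ is conserved:
    23 sin^2(θ) φ' / sqrt(1 + sin^2(θ) φ'^2) = C.
The overall factor of 23 is constant, so dividing through gives Clairaut's relation sin^2(θ) φ' / sqrt(1 + sin^2(θ) φ'^2) = C' (with C' = C/23). Solving for φ' and integrating gives the great-circle family
    cot(θ) = A cos(φ − φ_0),
i.e. the intersection of the sphere with a plane through the origin. The two constants A and φ_0 (equivalently C and one phase) are fixed by the two endpoint conditions.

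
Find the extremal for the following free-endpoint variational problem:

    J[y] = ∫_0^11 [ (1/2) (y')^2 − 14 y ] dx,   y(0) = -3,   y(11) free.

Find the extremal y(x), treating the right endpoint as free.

The Lagrangian L = (1/2) (y')^2 − 14 y gives
    ∂L/∂y = −14,   ∂L/∂y' = y'.
Euler-Lagrange: d/dx(y') − (−14) = 0, i.e. y'' + 14 = 0, so
    y(x) = −(14/2) x^2 + C1 x + C2.
Fixed left endpoint y(0) = -3 ⇒ C2 = -3.
The right endpoint x = 11 is free, so the natural (transversality) condition is ∂L/∂y' |_{x=11} = 0, i.e. y'(11) = 0.
Compute y'(x) = −14 x + C1, so y'(11) = −154 + C1 = 0 ⇒ C1 = 154.
Therefore the extremal is
    y(x) = −7 x^2 + 154 x − 3.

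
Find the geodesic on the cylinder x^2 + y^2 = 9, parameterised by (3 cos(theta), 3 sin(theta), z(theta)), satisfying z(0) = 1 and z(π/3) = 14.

Parameterise the cylinder of radius R = 3 as
    r(θ) = (3 cos θ, 3 sin θ, z(θ)).
The arc-length element is
    ds = sqrt(9 + (dz/dθ)^2) dθ,
so the Lagrangian is L = sqrt(9 + z'^2).
L depends on z' only, not on z or θ, so ∂L/∂z = 0 and
    ∂L/∂z' = z' / sqrt(9 + z'^2).
The Euler-Lagrange equation gives
    d/dθ( z' / sqrt(9 + z'^2) ) = 0,
so z' is constant. Integrating once:
    z(θ) = a θ + b,
a helix on the cylinder (a straight line when the cylinder is unrolled). The constants a, b are determined by the endpoint conditions.
With endpoint conditions z(0) = 1 and z(π/3) = 14: from z(0) = b we get b = 1, and a·π/3 + 1 = 14 gives a = 39/π, so
    z(θ) = (39/π) θ + 1.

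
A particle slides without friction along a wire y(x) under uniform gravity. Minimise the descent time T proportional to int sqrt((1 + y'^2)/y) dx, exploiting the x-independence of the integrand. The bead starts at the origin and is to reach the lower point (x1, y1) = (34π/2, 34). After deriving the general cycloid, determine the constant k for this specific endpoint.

The Lagrangian L = sqrt((1 + y'^2) / y) has no explicit x dependence, so the Beltrami identity applies:
    L − y' ∂L/∂y' = C.
Compute ∂L/∂y' = y' / sqrt(y (1 + y'^2)).
Substitute:
    sqrt((1 + y'^2)/y) − y'·y' / sqrt(y (1 + y'^2))
    = (1 + y'^2) / sqrt(y (1 + y'^2)) − y'^2 / sqrt(y (1 + y'^2))
    = 1 / sqrt(y (1 + y'^2)) = C.
Squaring and rearranging gives the first integral
    y (1 + y'^2) = 1/C^2 =: k   (constant).
Solving this first-order ODE by the substitution
    y = (k/2)(1 − cos θ)
yields the cycloid parameterisation
    x(θ) = (k/2)(θ − sin θ),   y(θ) = (k/2)(1 − cos θ).
The constant k is fixed by the endpoint condition.
Now fit the given lower endpoint (x1, y1) = (34π/2, 34). At the bottom of the first arch (θ = π), the parametric equations give
    y(π) = (k/2)(1 − cos π) = k,
    x(π) = (k/2)(π − sin π) = kπ/2.
Matching y(π) = 34 gives k = 34, consistent with x(π) = 34π/2. Therefore the specific cycloid is
    x(θ) = (34/2)(θ − sin θ),   y(θ) = (34/2)(1 − cos θ).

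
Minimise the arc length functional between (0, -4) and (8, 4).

Arc-length functional: J[y] = ∫ sqrt(1 + (y')^2) dx.
Lagrangian L = sqrt(1 + (y')^2) has no explicit y dependence, so ∂L/∂y = 0 and the Euler-Lagrange equation gives
    d/dx( y' / sqrt(1 + (y')^2) ) = 0  ⇒  y' / sqrt(1 + (y')^2) = const.
Hence y' is constant, so y(x) is affine.
Fitting the endpoints (0, -4) and (8, 4):
    slope m = (4 − (-4)) / (8 − 0) = 1,
    intercept c = (-4) − m·0 = -4.
Extremal: y(x) = x - 4.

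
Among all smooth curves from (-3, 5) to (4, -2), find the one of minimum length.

Arc-length functional: J[y] = ∫ sqrt(1 + (y')^2) dx.
Lagrangian L = sqrt(1 + (y')^2) has no explicit y dependence, so ∂L/∂y = 0 and the Euler-Lagrange equation gives
    d/dx( y' / sqrt(1 + (y')^2) ) = 0  ⇒  y' / sqrt(1 + (y')^2) = const.
Hence y' is constant, so y(x) is affine.
Fitting the endpoints (-3, 5) and (4, -2):
    slope m = ((-2) − 5) / (4 − (-3)) = -1,
    intercept c = 5 − m·(-3) = 2.
Extremal: y(x) = -x + 2.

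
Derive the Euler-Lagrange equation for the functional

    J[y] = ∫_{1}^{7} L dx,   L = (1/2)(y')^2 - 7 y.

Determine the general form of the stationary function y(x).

The Lagrangian is L = (1/2)(y')^2 - 7 y.
∂L/∂y = -7.
∂L/∂y' = y'.
The Euler-Lagrange equation d/dx(∂L/∂y') − ∂L/∂y = 0 becomes:
    y'' + 7 = 0
General solution: y(x) = -(7/2) x^2 + A x + B, where A and B are arbitrary constants fixed by the endpoint conditions.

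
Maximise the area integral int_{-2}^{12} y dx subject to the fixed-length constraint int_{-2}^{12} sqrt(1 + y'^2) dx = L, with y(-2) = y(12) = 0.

Set up the augmented Lagrangian using a multiplier λ for the length constraint:
    F(y, y') = y − λ sqrt(1 + y'^2).
F has no explicit x dependence, so the Beltrami identity yields a first integral
    F − y' ∂F/∂y' = C.
Compute ∂F/∂y' = −λ y' / sqrt(1 + y'^2). Then
    y − λ sqrt(1 + y'^2) + λ y'^2 / sqrt(1 + y'^2) = C
    ⇒  y − λ / sqrt(1 + y'^2) = C.
Solving for y' and integrating gives
    (x − a)^2 + (y − b)^2 = λ^2,
a circular arc of radius λ. The constants a, b are determined by the endpoint conditions y(-2) = y(12) = 0, and λ is fixed implicitly by the length constraint
    ∫_{-2}^{12} sqrt(1 + y'^2) dx = L.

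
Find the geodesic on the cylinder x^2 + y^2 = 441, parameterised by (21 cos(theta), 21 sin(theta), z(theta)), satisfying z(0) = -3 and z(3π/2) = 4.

Parameterise the cylinder of radius R = 21 as
    r(θ) = (21 cos θ, 21 sin θ, z(θ)).
The arc-length element is
    ds = sqrt(441 + (dz/dθ)^2) dθ,
so the Lagrangian is L = sqrt(441 + z'^2).
L depends on z' only, not on z or θ, so ∂L/∂z = 0 and
    ∂L/∂z' = z' / sqrt(441 + z'^2).
The Euler-Lagrange equation gives
    d/dθ( z' / sqrt(441 + z'^2) ) = 0,
so z' is constant. Integrating once:
    z(θ) = a θ + b,
a helix on the cylinder (a straight line when the cylinder is unrolled). The constants a, b are determined by the endpoint conditions.
With endpoint conditions z(0) = -3 and z(3π/2) = 4: from z(0) = b we get b = -3, and a·3π/2 + -3 = 4 gives a = 14/(3π), so
    z(θ) = (14/(3π)) θ − 3.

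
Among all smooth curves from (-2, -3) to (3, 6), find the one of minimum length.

Arc-length functional: J[y] = ∫ sqrt(1 + (y')^2) dx.
Lagrangian L = sqrt(1 + (y')^2) has no explicit y dependence, so ∂L/∂y = 0 and the Euler-Lagrange equation gives
    d/dx( y' / sqrt(1 + (y')^2) ) = 0  ⇒  y' / sqrt(1 + (y')^2) = const.
Hence y' is constant, so y(x) is affine.
Fitting the endpoints (-2, -3) and (3, 6):
    slope m = (6 − (-3)) / (3 − (-2)) = 9/5,
    intercept c = (-3) − m·(-2) = 3/5.
Extremal: y(x) = (9/5) x + 3/5.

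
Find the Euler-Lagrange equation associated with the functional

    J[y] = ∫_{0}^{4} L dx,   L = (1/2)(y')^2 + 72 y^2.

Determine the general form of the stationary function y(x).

The Lagrangian is L = (1/2)(y')^2 + 72 y^2.
∂L/∂y = 144y.
∂L/∂y' = y'.
The Euler-Lagrange equation d/dx(∂L/∂y') − ∂L/∂y = 0 becomes:
    y'' - 144 y = 0
General solution: y(x) = A e^(12x) + B e^(-12x), where A and B are arbitrary constants fixed by the endpoint conditions.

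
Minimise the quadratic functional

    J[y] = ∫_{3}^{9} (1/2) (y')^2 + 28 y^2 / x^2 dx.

The Lagrangian is L = (1/2) (y')^2 + 28 y^2 / x^2.
Compute ∂L/∂y = 56y/x^2, ∂L/∂y' = y'.
The Euler-Lagrange equation d/dx(∂L/∂y') − ∂L/∂y = 0 reduces to
    y'' − 56/x^2 · y = 0  (x > 0).
Its general solution is
    y(x) = A x^8 + B x^(-7),
with A, B fixed by the endpoint conditions.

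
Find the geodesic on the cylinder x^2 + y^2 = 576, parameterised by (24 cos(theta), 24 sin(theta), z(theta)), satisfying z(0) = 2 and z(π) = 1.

Parameterise the cylinder of radius R = 24 as
    r(θ) = (24 cos θ, 24 sin θ, z(θ)).
The arc-length element is
    ds = sqrt(576 + (dz/dθ)^2) dθ,
so the Lagrangian is L = sqrt(576 + z'^2).
L depends on z' only, not on z or θ, so ∂L/∂z = 0 and
    ∂L/∂z' = z' / sqrt(576 + z'^2).
The Euler-Lagrange equation gives
    d/dθ( z' / sqrt(576 + z'^2) ) = 0,
so z' is constant. Integrating once:
    z(θ) = a θ + b,
a helix on the cylinder (a straight line when the cylinder is unrolled). The constants a, b are determined by the endpoint conditions.
With endpoint conditions z(0) = 2 and z(π) = 1: from z(0) = b we get b = 2, and a·π + 2 = 1 gives a = -1/π, so
    z(θ) = (-1/π) θ + 2.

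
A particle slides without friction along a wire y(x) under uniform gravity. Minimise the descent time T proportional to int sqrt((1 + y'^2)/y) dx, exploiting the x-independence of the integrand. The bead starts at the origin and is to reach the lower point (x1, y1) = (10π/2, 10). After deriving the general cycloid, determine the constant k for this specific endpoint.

The Lagrangian L = sqrt((1 + y'^2) / y) has no explicit x dependence, so the Beltrami identity applies:
    L − y' ∂L/∂y' = C.
Compute ∂L/∂y' = y' / sqrt(y (1 + y'^2)).
Substitute:
    sqrt((1 + y'^2)/y) − y'·y' / sqrt(y (1 + y'^2))
    = (1 + y'^2) / sqrt(y (1 + y'^2)) − y'^2 / sqrt(y (1 + y'^2))
    = 1 / sqrt(y (1 + y'^2)) = C.
Squaring and rearranging gives the first integral
    y (1 + y'^2) = 1/C^2 =: k   (constant).
Solving this first-order ODE by the substitution
    y = (k/2)(1 − cos θ)
yields the cycloid parameterisation
    x(θ) = (k/2)(θ − sin θ),   y(θ) = (k/2)(1 − cos θ).
The constant k is fixed by the endpoint condition.
Now fit the given lower endpoint (x1, y1) = (10π/2, 10). At the bottom of the first arch (θ = π), the parametric equations give
    y(π) = (k/2)(1 − cos π) = k,
    x(π) = (k/2)(π − sin π) = kπ/2.
Matching y(π) = 10 gives k = 10, consistent with x(π) = 10π/2. Therefore the specific cycloid is
    x(θ) = (10/2)(θ − sin θ),   y(θ) = (10/2)(1 − cos θ).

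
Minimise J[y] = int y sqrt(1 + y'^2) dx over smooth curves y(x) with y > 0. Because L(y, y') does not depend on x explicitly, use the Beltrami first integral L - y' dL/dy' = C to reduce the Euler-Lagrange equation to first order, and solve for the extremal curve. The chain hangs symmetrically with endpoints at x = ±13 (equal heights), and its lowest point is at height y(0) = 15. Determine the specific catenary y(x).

The Lagrangian L(y, y') = y sqrt(1 + y'^2) has no explicit x dependence, so the Beltrami identity applies:
    L − y' ∂L/∂y' = C.
Compute ∂L/∂y' = y · y' / sqrt(1 + y'^2). Then
    L − y' ∂L/∂y'
    = y sqrt(1 + y'^2) − y · y'^2 / sqrt(1 + y'^2)
    = y (1 + y'^2 − y'^2) / sqrt(1 + y'^2)
    = y / sqrt(1 + y'^2) = C.
Squaring gives y^2 = C^2 (1 + y'^2), i.e.
    y'^2 = y^2 / C^2 − 1.
Separating variables,
    dy / sqrt(y^2 − C^2) = dx / C,
and integrating gives arccosh(y / C) = (x − a)/C, so
    y(x) = C cosh((x − a)/C),
the catenary. The constants C and a are fixed by the two endpoint conditions (and, for the hanging-chain problem, the length constraint selects C).
Now fit the given data. The endpoints x = ±13 are symmetric at equal height, so the catenary is even about its minimum: a = 0 and y(x) = C cosh(x/C). The lowest point is y(0) = C cosh(0) = C, and we are told y(0) = 15, so C = 15. Therefore
    y(x) = 15 cosh(x/15),
and at the endpoints
    y(±13) = 15 cosh(13/15).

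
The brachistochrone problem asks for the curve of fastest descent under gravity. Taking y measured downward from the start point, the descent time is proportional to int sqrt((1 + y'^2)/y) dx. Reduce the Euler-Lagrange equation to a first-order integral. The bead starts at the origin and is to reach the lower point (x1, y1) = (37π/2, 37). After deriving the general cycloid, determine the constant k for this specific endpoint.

The Lagrangian L = sqrt((1 + y'^2) / y) has no explicit x dependence, so the Beltrami identity applies:
    L − y' ∂L/∂y' = C.
Compute ∂L/∂y' = y' / sqrt(y (1 + y'^2)).
Substitute:
    sqrt((1 + y'^2)/y) − y'·y' / sqrt(y (1 + y'^2))
    = (1 + y'^2) / sqrt(y (1 + y'^2)) − y'^2 / sqrt(y (1 + y'^2))
    = 1 / sqrt(y (1 + y'^2)) = C.
Squaring and rearranging gives the first integral
    y (1 + y'^2) = 1/C^2 =: k   (constant).
Solving this first-order ODE by the substitution
    y = (k/2)(1 − cos θ)
yields the cycloid parameterisation
    x(θ) = (k/2)(θ − sin θ),   y(θ) = (k/2)(1 − cos θ).
The constant k is fixed by the endpoint condition.
Now fit the given lower endpoint (x1, y1) = (37π/2, 37). At the bottom of the first arch (θ = π), the parametric equations give
    y(π) = (k/2)(1 − cos π) = k,
    x(π) = (k/2)(π − sin π) = kπ/2.
Matching y(π) = 37 gives k = 37, consistent with x(π) = 37π/2. Therefore the specific cycloid is
    x(θ) = (37/2)(θ − sin θ),   y(θ) = (37/2)(1 − cos θ).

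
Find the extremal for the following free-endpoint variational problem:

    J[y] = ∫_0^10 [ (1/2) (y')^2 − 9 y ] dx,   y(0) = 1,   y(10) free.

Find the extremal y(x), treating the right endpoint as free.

The Lagrangian L = (1/2) (y')^2 − 9 y gives
    ∂L/∂y = −9,   ∂L/∂y' = y'.
Euler-Lagrange: d/dx(y') − (−9) = 0, i.e. y'' + 9 = 0, so
    y(x) = −(9/2) x^2 + C1 x + C2.
Fixed left endpoint y(0) = 1 ⇒ C2 = 1.
The right endpoint x = 10 is free, so the natural (transversality) condition is ∂L/∂y' |_{x=10} = 0, i.e. y'(10) = 0.
Compute y'(x) = −9 x + C1, so y'(10) = −90 + C1 = 0 ⇒ C1 = 90.
Therefore the extremal is
    y(x) = −(9/2) x^2 + 90 x + 1.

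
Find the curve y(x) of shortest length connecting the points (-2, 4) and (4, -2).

Arc-length functional: J[y] = ∫ sqrt(1 + (y')^2) dx.
Lagrangian L = sqrt(1 + (y')^2) has no explicit y dependence, so ∂L/∂y = 0 and the Euler-Lagrange equation gives
    d/dx( y' / sqrt(1 + (y')^2) ) = 0  ⇒  y' / sqrt(1 + (y')^2) = const.
Hence y' is constant, so y(x) is affine.
Fitting the endpoints (-2, 4) and (4, -2):
    slope m = ((-2) − 4) / (4 − (-2)) = -1,
    intercept c = 4 − m·(-2) = 2.
Extremal: y(x) = -x + 2.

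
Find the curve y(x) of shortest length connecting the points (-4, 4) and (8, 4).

Arc-length functional: J[y] = ∫ sqrt(1 + (y')^2) dx.
Lagrangian L = sqrt(1 + (y')^2) has no explicit y dependence, so ∂L/∂y = 0 and the Euler-Lagrange equation gives
    d/dx( y' / sqrt(1 + (y')^2) ) = 0  ⇒  y' / sqrt(1 + (y')^2) = const.
Hence y' is constant, so y(x) is affine.
Fitting the endpoints (-4, 4) and (8, 4):
    slope m = (4 − 4) / (8 − (-4)) = 0,
    intercept c = 4 − m·(-4) = 4.
Extremal: y(x) = 4.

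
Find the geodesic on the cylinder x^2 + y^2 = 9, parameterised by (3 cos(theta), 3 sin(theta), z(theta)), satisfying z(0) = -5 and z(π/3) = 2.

Parameterise the cylinder of radius R = 3 as
    r(θ) = (3 cos θ, 3 sin θ, z(θ)).
The arc-length element is
    ds = sqrt(9 + (dz/dθ)^2) dθ,
so the Lagrangian is L = sqrt(9 + z'^2).
L depends on z' only, not on z or θ, so ∂L/∂z = 0 and
    ∂L/∂z' = z' / sqrt(9 + z'^2).
The Euler-Lagrange equation gives
    d/dθ( z' / sqrt(9 + z'^2) ) = 0,
so z' is constant. Integrating once:
    z(θ) = a θ + b,
a helix on the cylinder (a straight line when the cylinder is unrolled). The constants a, b are determined by the endpoint conditions.
With endpoint conditions z(0) = -5 and z(π/3) = 2: from z(0) = b we get b = -5, and a·π/3 + -5 = 2 gives a = 21/π, so
    z(θ) = (21/π) θ − 5.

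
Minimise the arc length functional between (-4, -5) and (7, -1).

Arc-length functional: J[y] = ∫ sqrt(1 + (y')^2) dx.
Lagrangian L = sqrt(1 + (y')^2) has no explicit y dependence, so ∂L/∂y = 0 and the Euler-Lagrange equation gives
    d/dx( y' / sqrt(1 + (y')^2) ) = 0  ⇒  y' / sqrt(1 + (y')^2) = const.
Hence y' is constant, so y(x) is affine.
Fitting the endpoints (-4, -5) and (7, -1):
    slope m = ((-1) − (-5)) / (7 − (-4)) = 4/11,
    intercept c = (-5) − m·(-4) = -39/11.
Extremal: y(x) = (4/11) x - 39/11.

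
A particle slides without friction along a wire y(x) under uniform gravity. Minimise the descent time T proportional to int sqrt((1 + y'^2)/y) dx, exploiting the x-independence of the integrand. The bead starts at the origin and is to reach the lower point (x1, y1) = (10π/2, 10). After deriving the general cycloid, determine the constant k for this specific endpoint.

The Lagrangian L = sqrt((1 + y'^2) / y) has no explicit x dependence, so the Beltrami identity applies:
    L − y' ∂L/∂y' = C.
Compute ∂L/∂y' = y' / sqrt(y (1 + y'^2)).
Substitute:
    sqrt((1 + y'^2)/y) − y'·y' / sqrt(y (1 + y'^2))
    = (1 + y'^2) / sqrt(y (1 + y'^2)) − y'^2 / sqrt(y (1 + y'^2))
    = 1 / sqrt(y (1 + y'^2)) = C.
Squaring and rearranging gives the first integral
    y (1 + y'^2) = 1/C^2 =: k   (constant).
Solving this first-order ODE by the substitution
    y = (k/2)(1 − cos θ)
yields the cycloid parameterisation
    x(θ) = (k/2)(θ − sin θ),   y(θ) = (k/2)(1 − cos θ).
The constant k is fixed by the endpoint condition.
Now fit the given lower endpoint (x1, y1) = (10π/2, 10). At the bottom of the first arch (θ = π), the parametric equations give
    y(π) = (k/2)(1 − cos π) = k,
    x(π) = (k/2)(π − sin π) = kπ/2.
Matching y(π) = 10 gives k = 10, consistent with x(π) = 10π/2. Therefore the specific cycloid is
    x(θ) = (10/2)(θ − sin θ),   y(θ) = (10/2)(1 − cos θ).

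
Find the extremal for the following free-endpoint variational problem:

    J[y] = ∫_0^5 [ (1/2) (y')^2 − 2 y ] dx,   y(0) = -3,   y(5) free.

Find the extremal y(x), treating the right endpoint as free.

The Lagrangian L = (1/2) (y')^2 − 2 y gives
    ∂L/∂y = −2,   ∂L/∂y' = y'.
Euler-Lagrange: d/dx(y') − (−2) = 0, i.e. y'' + 2 = 0, so
    y(x) = −(2/2) x^2 + C1 x + C2.
Fixed left endpoint y(0) = -3 ⇒ C2 = -3.
The right endpoint x = 5 is free, so the natural (transversality) condition is ∂L/∂y' |_{x=5} = 0, i.e. y'(5) = 0.
Compute y'(x) = −2 x + C1, so y'(5) = −10 + C1 = 0 ⇒ C1 = 10.
Therefore the extremal is
    y(x) = −x^2 + 10 x − 3.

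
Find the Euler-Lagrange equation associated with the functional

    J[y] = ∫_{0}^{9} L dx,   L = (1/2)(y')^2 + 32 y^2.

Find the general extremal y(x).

The Lagrangian is L = (1/2)(y')^2 + 32 y^2.
∂L/∂y = 64y.
∂L/∂y' = y'.
The Euler-Lagrange equation d/dx(∂L/∂y') − ∂L/∂y = 0 becomes:
    y'' - 64 y = 0
General solution: y(x) = A e^(8x) + B e^(-8x), where A and B are arbitrary constants fixed by the endpoint conditions.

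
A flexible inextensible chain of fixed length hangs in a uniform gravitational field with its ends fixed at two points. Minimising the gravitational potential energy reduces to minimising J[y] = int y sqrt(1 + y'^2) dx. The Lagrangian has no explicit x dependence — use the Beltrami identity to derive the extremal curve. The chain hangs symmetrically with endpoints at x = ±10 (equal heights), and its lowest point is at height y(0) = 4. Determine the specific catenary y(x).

The Lagrangian L(y, y') = y sqrt(1 + y'^2) has no explicit x dependence, so the Beltrami identity applies:
    L − y' ∂L/∂y' = C.
Compute ∂L/∂y' = y · y' / sqrt(1 + y'^2). Then
    L − y' ∂L/∂y'
    = y sqrt(1 + y'^2) − y · y'^2 / sqrt(1 + y'^2)
    = y (1 + y'^2 − y'^2) / sqrt(1 + y'^2)
    = y / sqrt(1 + y'^2) = C.
Squaring gives y^2 = C^2 (1 + y'^2), i.e.
    y'^2 = y^2 / C^2 − 1.
Separating variables,
    dy / sqrt(y^2 − C^2) = dx / C,
and integrating gives arccosh(y / C) = (x − a)/C, so
    y(x) = C cosh((x − a)/C),
the catenary. The constants C and a are fixed by the two endpoint conditions (and, for the hanging-chain problem, the length constraint selects C).
Now fit the given data. The endpoints x = ±10 are symmetric at equal height, so the catenary is even about its minimum: a = 0 and y(x) = C cosh(x/C). The lowest point is y(0) = C cosh(0) = C, and we are told y(0) = 4, so C = 4. Therefore
    y(x) = 4 cosh(x/4),
and at the endpoints
    y(±10) = 4 cosh(10/4).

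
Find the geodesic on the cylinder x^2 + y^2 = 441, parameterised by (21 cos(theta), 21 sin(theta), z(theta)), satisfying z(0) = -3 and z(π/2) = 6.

Parameterise the cylinder of radius R = 21 as
    r(θ) = (21 cos θ, 21 sin θ, z(θ)).
The arc-length element is
    ds = sqrt(441 + (dz/dθ)^2) dθ,
so the Lagrangian is L = sqrt(441 + z'^2).
L depends on z' only, not on z or θ, so ∂L/∂z = 0 and
    ∂L/∂z' = z' / sqrt(441 + z'^2).
The Euler-Lagrange equation gives
    d/dθ( z' / sqrt(441 + z'^2) ) = 0,
so z' is constant. Integrating once:
    z(θ) = a θ + b,
a helix on the cylinder (a straight line when the cylinder is unrolled). The constants a, b are determined by the endpoint conditions.
With endpoint conditions z(0) = -3 and z(π/2) = 6: from z(0) = b we get b = -3, and a·π/2 + -3 = 6 gives a = 18/π, so
    z(θ) = (18/π) θ − 3.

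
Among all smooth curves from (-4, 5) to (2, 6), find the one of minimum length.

Arc-length functional: J[y] = ∫ sqrt(1 + (y')^2) dx.
Lagrangian L = sqrt(1 + (y')^2) has no explicit y dependence, so ∂L/∂y = 0 and the Euler-Lagrange equation gives
    d/dx( y' / sqrt(1 + (y')^2) ) = 0  ⇒  y' / sqrt(1 + (y')^2) = const.
Hence y' is constant, so y(x) is affine.
Fitting the endpoints (-4, 5) and (2, 6):
    slope m = (6 − 5) / (2 − (-4)) = 1/6,
    intercept c = 5 − m·(-4) = 17/3.
Extremal: y(x) = (1/6) x + 17/3.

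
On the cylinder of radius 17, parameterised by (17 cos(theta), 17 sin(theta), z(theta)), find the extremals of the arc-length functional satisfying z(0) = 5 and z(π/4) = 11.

Parameterise the cylinder of radius R = 17 as
    r(θ) = (17 cos θ, 17 sin θ, z(θ)).
The arc-length element is
    ds = sqrt(289 + (dz/dθ)^2) dθ,
so the Lagrangian is L = sqrt(289 + z'^2).
L depends on z' only, not on z or θ, so ∂L/∂z = 0 and
    ∂L/∂z' = z' / sqrt(289 + z'^2).
The Euler-Lagrange equation gives
    d/dθ( z' / sqrt(289 + z'^2) ) = 0,
so z' is constant. Integrating once:
    z(θ) = a θ + b,
a helix on the cylinder (a straight line when the cylinder is unrolled). The constants a, b are determined by the endpoint conditions.
With endpoint conditions z(0) = 5 and z(π/4) = 11: from z(0) = b we get b = 5, and a·π/4 + 5 = 11 gives a = 24/π, so
    z(θ) = (24/π) θ + 5.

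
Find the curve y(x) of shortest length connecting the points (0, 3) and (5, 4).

Arc-length functional: J[y] = ∫ sqrt(1 + (y')^2) dx.
Lagrangian L = sqrt(1 + (y')^2) has no explicit y dependence, so ∂L/∂y = 0 and the Euler-Lagrange equation gives
    d/dx( y' / sqrt(1 + (y')^2) ) = 0  ⇒  y' / sqrt(1 + (y')^2) = const.
Hence y' is constant, so y(x) is affine.
Fitting the endpoints (0, 3) and (5, 4):
    slope m = (4 − 3) / (5 − 0) = 1/5,
    intercept c = 3 − m·0 = 3.
Extremal: y(x) = (1/5) x + 3.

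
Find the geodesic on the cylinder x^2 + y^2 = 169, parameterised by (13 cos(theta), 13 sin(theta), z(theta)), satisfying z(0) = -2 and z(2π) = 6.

Parameterise the cylinder of radius R = 13 as
    r(θ) = (13 cos θ, 13 sin θ, z(θ)).
The arc-length element is
    ds = sqrt(169 + (dz/dθ)^2) dθ,
so the Lagrangian is L = sqrt(169 + z'^2).
L depends on z' only, not on z or θ, so ∂L/∂z = 0 and
    ∂L/∂z' = z' / sqrt(169 + z'^2).
The Euler-Lagrange equation gives
    d/dθ( z' / sqrt(169 + z'^2) ) = 0,
so z' is constant. Integrating once:
    z(θ) = a θ + b,
a helix on the cylinder (a straight line when the cylinder is unrolled). The constants a, b are determined by the endpoint conditions.
With endpoint conditions z(0) = -2 and z(2π) = 6: from z(0) = b we get b = -2, and a·2π + -2 = 6 gives a = 4/π, so
    z(θ) = (4/π) θ − 2.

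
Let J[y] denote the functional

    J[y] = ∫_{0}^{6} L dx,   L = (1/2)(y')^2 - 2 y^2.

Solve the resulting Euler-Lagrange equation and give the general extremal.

The Lagrangian is L = (1/2)(y')^2 - 2 y^2.
∂L/∂y = -4y.
∂L/∂y' = y'.
The Euler-Lagrange equation d/dx(∂L/∂y') − ∂L/∂y = 0 becomes:
    y'' + 4 y = 0
General solution: y(x) = A sin(2x) + B cos(2x), where A and B are arbitrary constants fixed by the endpoint conditions.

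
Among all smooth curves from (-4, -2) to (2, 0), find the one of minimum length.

Arc-length functional: J[y] = ∫ sqrt(1 + (y')^2) dx.
Lagrangian L = sqrt(1 + (y')^2) has no explicit y dependence, so ∂L/∂y = 0 and the Euler-Lagrange equation gives
    d/dx( y' / sqrt(1 + (y')^2) ) = 0  ⇒  y' / sqrt(1 + (y')^2) = const.
Hence y' is constant, so y(x) is affine.
Fitting the endpoints (-4, -2) and (2, 0):
    slope m = (0 − (-2)) / (2 − (-4)) = 1/3,
    intercept c = (-2) − m·(-4) = -2/3.
Extremal: y(x) = (1/3) x - 2/3.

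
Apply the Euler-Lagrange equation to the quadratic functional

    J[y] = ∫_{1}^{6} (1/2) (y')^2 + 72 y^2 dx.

The Lagrangian is L = (1/2) (y')^2 + 72 y^2.
Compute ∂L/∂y = 144y, ∂L/∂y' = y'.
The Euler-Lagrange equation d/dx(∂L/∂y') − ∂L/∂y = 0 reduces to
    y'' − 144 y = 0.
Its general solution is
    y(x) = A e^(12x) + B e^(−12x),
with A, B fixed by the endpoint conditions.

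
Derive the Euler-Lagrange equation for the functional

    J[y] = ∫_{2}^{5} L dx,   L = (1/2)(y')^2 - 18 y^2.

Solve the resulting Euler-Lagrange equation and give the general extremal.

The Lagrangian is L = (1/2)(y')^2 - 18 y^2.
∂L/∂y = -36y.
∂L/∂y' = y'.
The Euler-Lagrange equation d/dx(∂L/∂y') − ∂L/∂y = 0 becomes:
    y'' + 36 y = 0
General solution: y(x) = A sin(6x) + B cos(6x), where A and B are arbitrary constants fixed by the endpoint conditions.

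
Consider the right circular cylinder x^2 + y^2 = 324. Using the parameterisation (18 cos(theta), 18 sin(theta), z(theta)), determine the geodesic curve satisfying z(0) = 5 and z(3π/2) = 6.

Parameterise the cylinder of radius R = 18 as
    r(θ) = (18 cos θ, 18 sin θ, z(θ)).
The arc-length element is
    ds = sqrt(324 + (dz/dθ)^2) dθ,
so the Lagrangian is L = sqrt(324 + z'^2).
L depends on z' only, not on z or θ, so ∂L/∂z = 0 and
    ∂L/∂z' = z' / sqrt(324 + z'^2).
The Euler-Lagrange equation gives
    d/dθ( z' / sqrt(324 + z'^2) ) = 0,
so z' is constant. Integrating once:
    z(θ) = a θ + b,
a helix on the cylinder (a straight line when the cylinder is unrolled). The constants a, b are determined by the endpoint conditions.
With endpoint conditions z(0) = 5 and z(3π/2) = 6: from z(0) = b we get b = 5, and a·3π/2 + 5 = 6 gives a = 2/(3π), so
    z(θ) = (2/(3π)) θ + 5.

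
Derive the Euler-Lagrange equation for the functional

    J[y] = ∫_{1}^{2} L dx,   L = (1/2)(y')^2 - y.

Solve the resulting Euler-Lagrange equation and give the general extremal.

The Lagrangian is L = (1/2)(y')^2 - y.
∂L/∂y = -1.
∂L/∂y' = y'.
The Euler-Lagrange equation d/dx(∂L/∂y') − ∂L/∂y = 0 becomes:
    y'' + 1 = 0
General solution: y(x) = -x^2/2 + A x + B, where A and B are arbitrary constants fixed by the endpoint conditions.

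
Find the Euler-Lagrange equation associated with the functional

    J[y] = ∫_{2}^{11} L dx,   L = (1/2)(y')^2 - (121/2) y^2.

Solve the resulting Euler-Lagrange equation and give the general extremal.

The Lagrangian is L = (1/2)(y')^2 - (121/2) y^2.
∂L/∂y = -121y.
∂L/∂y' = y'.
The Euler-Lagrange equation d/dx(∂L/∂y') − ∂L/∂y = 0 becomes:
    y'' + 121 y = 0
General solution: y(x) = A sin(11x) + B cos(11x), where A and B are arbitrary constants fixed by the endpoint conditions.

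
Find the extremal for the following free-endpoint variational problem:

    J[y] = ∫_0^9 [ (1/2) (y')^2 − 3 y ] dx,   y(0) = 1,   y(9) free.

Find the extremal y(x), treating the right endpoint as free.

The Lagrangian L = (1/2) (y')^2 − 3 y gives
    ∂L/∂y = −3,   ∂L/∂y' = y'.
Euler-Lagrange: d/dx(y') − (−3) = 0, i.e. y'' + 3 = 0, so
    y(x) = −(3/2) x^2 + C1 x + C2.
Fixed left endpoint y(0) = 1 ⇒ C2 = 1.
The right endpoint x = 9 is free, so the natural (transversality) condition is ∂L/∂y' |_{x=9} = 0, i.e. y'(9) = 0.
Compute y'(x) = −3 x + C1, so y'(9) = −27 + C1 = 0 ⇒ C1 = 27.
Therefore the extremal is
    y(x) = −(3/2) x^2 + 27 x + 1.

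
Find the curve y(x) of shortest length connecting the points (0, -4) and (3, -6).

Arc-length functional: J[y] = ∫ sqrt(1 + (y')^2) dx.
Lagrangian L = sqrt(1 + (y')^2) has no explicit y dependence, so ∂L/∂y = 0 and the Euler-Lagrange equation gives
    d/dx( y' / sqrt(1 + (y')^2) ) = 0  ⇒  y' / sqrt(1 + (y')^2) = const.
Hence y' is constant, so y(x) is affine.
Fitting the endpoints (0, -4) and (3, -6):
    slope m = ((-6) − (-4)) / (3 − 0) = -2/3,
    intercept c = (-4) − m·0 = -4.
Extremal: y(x) = (-2/3) x - 4.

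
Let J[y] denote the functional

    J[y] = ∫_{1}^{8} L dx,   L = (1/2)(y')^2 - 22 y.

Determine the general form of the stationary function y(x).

The Lagrangian is L = (1/2)(y')^2 - 22 y.
∂L/∂y = -22.
∂L/∂y' = y'.
The Euler-Lagrange equation d/dx(∂L/∂y') − ∂L/∂y = 0 becomes:
    y'' + 22 = 0
General solution: y(x) = -11 x^2 + A x + B, where A and B are arbitrary constants fixed by the endpoint conditions.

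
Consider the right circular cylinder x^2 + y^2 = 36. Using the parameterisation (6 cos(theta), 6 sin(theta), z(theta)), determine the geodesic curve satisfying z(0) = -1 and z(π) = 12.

Parameterise the cylinder of radius R = 6 as
    r(θ) = (6 cos θ, 6 sin θ, z(θ)).
The arc-length element is
    ds = sqrt(36 + (dz/dθ)^2) dθ,
so the Lagrangian is L = sqrt(36 + z'^2).
L depends on z' only, not on z or θ, so ∂L/∂z = 0 and
    ∂L/∂z' = z' / sqrt(36 + z'^2).
The Euler-Lagrange equation gives
    d/dθ( z' / sqrt(36 + z'^2) ) = 0,
so z' is constant. Integrating once:
    z(θ) = a θ + b,
a helix on the cylinder (a straight line when the cylinder is unrolled). The constants a, b are determined by the endpoint conditions.
With endpoint conditions z(0) = -1 and z(π) = 12: from z(0) = b we get b = -1, and a·π + -1 = 12 gives a = 13/π, so
    z(θ) = (13/π) θ − 1.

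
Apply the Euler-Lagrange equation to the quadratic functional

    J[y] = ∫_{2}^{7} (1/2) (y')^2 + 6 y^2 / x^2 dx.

The Lagrangian is L = (1/2) (y')^2 + 6 y^2 / x^2.
Compute ∂L/∂y = 12y/x^2, ∂L/∂y' = y'.
The Euler-Lagrange equation d/dx(∂L/∂y') − ∂L/∂y = 0 reduces to
    y'' − 12/x^2 · y = 0  (x > 0).
Its general solution is
    y(x) = A x^4 + B x^(-3),
with A, B fixed by the endpoint conditions.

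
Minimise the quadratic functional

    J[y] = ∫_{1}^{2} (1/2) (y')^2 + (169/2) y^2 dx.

The Lagrangian is L = (1/2) (y')^2 + (169/2) y^2.
Compute ∂L/∂y = 169y, ∂L/∂y' = y'.
The Euler-Lagrange equation d/dx(∂L/∂y') − ∂L/∂y = 0 reduces to
    y'' − 169 y = 0.
Its general solution is
    y(x) = A e^(13x) + B e^(−13x),
with A, B fixed by the endpoint conditions.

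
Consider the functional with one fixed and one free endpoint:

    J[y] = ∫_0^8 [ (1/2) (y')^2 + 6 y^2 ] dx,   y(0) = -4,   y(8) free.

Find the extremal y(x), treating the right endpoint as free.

The Lagrangian L = (1/2) (y')^2 + 6 y^2 gives
    ∂L/∂y = 12 y,   ∂L/∂y' = y'.
Euler-Lagrange: y'' − 12 y = 0.
With k = sqrt(12), the general solution is
    y(x) = A cosh(sqrt(12) x) + B sinh(sqrt(12) x).
Fixed left endpoint y(0) = -4 ⇒ A = -4.
The right endpoint x = 8 is free, so the natural (transversality) condition is ∂L/∂y' |_{x=8} = 0, i.e. y'(8) = 0.
Compute y'(x) = A k sinh(k x) + B k cosh(k x), so
    y'(8) = A k sinh(k·8) + B k cosh(k·8) = 0
    ⇒ B = −A tanh(k·8) = 4 tanh(sqrt(12)·8).
Therefore the extremal is
    y(x) = −4 cosh(sqrt(12) x) + 4 tanh(sqrt(12)·8) sinh(sqrt(12) x).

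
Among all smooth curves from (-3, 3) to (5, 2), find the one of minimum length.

Arc-length functional: J[y] = ∫ sqrt(1 + (y')^2) dx.
Lagrangian L = sqrt(1 + (y')^2) has no explicit y dependence, so ∂L/∂y = 0 and the Euler-Lagrange equation gives
    d/dx( y' / sqrt(1 + (y')^2) ) = 0  ⇒  y' / sqrt(1 + (y')^2) = const.
Hence y' is constant, so y(x) is affine.
Fitting the endpoints (-3, 3) and (5, 2):
    slope m = (2 − 3) / (5 − (-3)) = -1/8,
    intercept c = 3 − m·(-3) = 21/8.
Extremal: y(x) = (-1/8) x + 21/8.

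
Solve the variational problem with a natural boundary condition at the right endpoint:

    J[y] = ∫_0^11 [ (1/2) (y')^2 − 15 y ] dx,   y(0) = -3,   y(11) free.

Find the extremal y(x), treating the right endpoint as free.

The Lagrangian L = (1/2) (y')^2 − 15 y gives
    ∂L/∂y = −15,   ∂L/∂y' = y'.
Euler-Lagrange: d/dx(y') − (−15) = 0, i.e. y'' + 15 = 0, so
    y(x) = −(15/2) x^2 + C1 x + C2.
Fixed left endpoint y(0) = -3 ⇒ C2 = -3.
The right endpoint x = 11 is free, so the natural (transversality) condition is ∂L/∂y' |_{x=11} = 0, i.e. y'(11) = 0.
Compute y'(x) = −15 x + C1, so y'(11) = −165 + C1 = 0 ⇒ C1 = 165.
Therefore the extremal is
    y(x) = −(15/2) x^2 + 165 x − 3.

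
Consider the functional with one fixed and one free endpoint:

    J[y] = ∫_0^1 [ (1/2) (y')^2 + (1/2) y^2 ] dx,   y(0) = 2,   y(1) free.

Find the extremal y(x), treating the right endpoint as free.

The Lagrangian L = (1/2) (y')^2 + (1/2) y^2 gives
    ∂L/∂y = 1 y,   ∂L/∂y' = y'.
Euler-Lagrange: y'' − y = 0.
With k = 1, the general solution is
    y(x) = A cosh(x) + B sinh(x).
Fixed left endpoint y(0) = 2 ⇒ A = 2.
The right endpoint x = 1 is free, so the natural (transversality) condition is ∂L/∂y' |_{x=1} = 0, i.e. y'(1) = 0.
Compute y'(x) = A k sinh(k x) + B k cosh(k x), so
    y'(1) = A k sinh(k·1) + B k cosh(k·1) = 0
    ⇒ B = −A tanh(k·1) = − 2 tanh(1·1).
Therefore the extremal is
    y(x) = 2 cosh(1 x) − 2 tanh(1·1) sinh(1 x).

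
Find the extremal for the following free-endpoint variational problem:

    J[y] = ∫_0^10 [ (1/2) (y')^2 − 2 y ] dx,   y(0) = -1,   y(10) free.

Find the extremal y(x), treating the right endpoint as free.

The Lagrangian L = (1/2) (y')^2 − 2 y gives
    ∂L/∂y = −2,   ∂L/∂y' = y'.
Euler-Lagrange: d/dx(y') − (−2) = 0, i.e. y'' + 2 = 0, so
    y(x) = −(2/2) x^2 + C1 x + C2.
Fixed left endpoint y(0) = -1 ⇒ C2 = -1.
The right endpoint x = 10 is free, so the natural (transversality) condition is ∂L/∂y' |_{x=10} = 0, i.e. y'(10) = 0.
Compute y'(x) = −2 x + C1, so y'(10) = −20 + C1 = 0 ⇒ C1 = 20.
Therefore the extremal is
    y(x) = −x^2 + 20 x − 1.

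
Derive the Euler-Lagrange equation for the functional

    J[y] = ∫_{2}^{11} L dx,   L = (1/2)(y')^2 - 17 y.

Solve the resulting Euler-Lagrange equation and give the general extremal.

The Lagrangian is L = (1/2)(y')^2 - 17 y.
∂L/∂y = -17.
∂L/∂y' = y'.
The Euler-Lagrange equation d/dx(∂L/∂y') − ∂L/∂y = 0 becomes:
    y'' + 17 = 0
General solution: y(x) = -(17/2) x^2 + A x + B, where A and B are arbitrary constants fixed by the endpoint conditions.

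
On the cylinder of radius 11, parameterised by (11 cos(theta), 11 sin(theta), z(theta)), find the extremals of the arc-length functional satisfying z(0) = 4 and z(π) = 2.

Parameterise the cylinder of radius R = 11 as
    r(θ) = (11 cos θ, 11 sin θ, z(θ)).
The arc-length element is
    ds = sqrt(121 + (dz/dθ)^2) dθ,
so the Lagrangian is L = sqrt(121 + z'^2).
L depends on z' only, not on z or θ, so ∂L/∂z = 0 and
    ∂L/∂z' = z' / sqrt(121 + z'^2).
The Euler-Lagrange equation gives
    d/dθ( z' / sqrt(121 + z'^2) ) = 0,
so z' is constant. Integrating once:
    z(θ) = a θ + b,
a helix on the cylinder (a straight line when the cylinder is unrolled). The constants a, b are determined by the endpoint conditions.
With endpoint conditions z(0) = 4 and z(π) = 2: from z(0) = b we get b = 4, and a·π + 4 = 2 gives a = -2/π, so
    z(θ) = (-2/π) θ + 4.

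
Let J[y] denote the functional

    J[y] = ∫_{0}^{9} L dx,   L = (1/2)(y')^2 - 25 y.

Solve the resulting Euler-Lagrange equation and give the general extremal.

The Lagrangian is L = (1/2)(y')^2 - 25 y.
∂L/∂y = -25.
∂L/∂y' = y'.
The Euler-Lagrange equation d/dx(∂L/∂y') − ∂L/∂y = 0 becomes:
    y'' + 25 = 0
General solution: y(x) = -(25/2) x^2 + A x + B, where A and B are arbitrary constants fixed by the endpoint conditions.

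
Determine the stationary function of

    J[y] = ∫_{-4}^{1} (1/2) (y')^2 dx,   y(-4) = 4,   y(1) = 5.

The Lagrangian is L = (1/2) (y')^2.
Compute ∂L/∂y = 0, ∂L/∂y' = y'.
The Euler-Lagrange equation d/dx(∂L/∂y') − ∂L/∂y = 0 reduces to
    y'' = 0.
Its general solution is
    y(x) = A x + B,
with A, B fixed by the endpoint conditions.
Applying the endpoint conditions y(-4) = 4 and y(1) = 5: solve A·-4 + B = 4 and A·1 + B = 5. Subtracting gives A(1 − -4) = 5 − 4, so A = 1/5, and B = 4 − A·-4 = 24/5. Therefore
    y(x) = (1/5) x + 24/5.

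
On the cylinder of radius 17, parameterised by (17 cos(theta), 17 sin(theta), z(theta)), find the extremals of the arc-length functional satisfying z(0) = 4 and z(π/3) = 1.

Parameterise the cylinder of radius R = 17 as
    r(θ) = (17 cos θ, 17 sin θ, z(θ)).
The arc-length element is
    ds = sqrt(289 + (dz/dθ)^2) dθ,
so the Lagrangian is L = sqrt(289 + z'^2).
L depends on z' only, not on z or θ, so ∂L/∂z = 0 and
    ∂L/∂z' = z' / sqrt(289 + z'^2).
The Euler-Lagrange equation gives
    d/dθ( z' / sqrt(289 + z'^2) ) = 0,
so z' is constant. Integrating once:
    z(θ) = a θ + b,
a helix on the cylinder (a straight line when the cylinder is unrolled). The constants a, b are determined by the endpoint conditions.
With endpoint conditions z(0) = 4 and z(π/3) = 1: from z(0) = b we get b = 4, and a·π/3 + 4 = 1 gives a = -9/π, so
    z(θ) = (-9/π) θ + 4.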